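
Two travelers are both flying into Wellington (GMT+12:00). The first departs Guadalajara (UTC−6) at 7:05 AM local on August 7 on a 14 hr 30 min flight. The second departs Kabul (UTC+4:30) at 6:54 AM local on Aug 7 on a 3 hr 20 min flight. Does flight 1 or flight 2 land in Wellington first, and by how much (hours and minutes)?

Flight 1 in UTC: 7:05 AM + 6:00 = 1:05 PM on Aug 7.
+14 hours and 30 minutes → arrive 3:35 AM UTC on Aug 8.
Flight 2 in UTC: 6:54 AM − 4:30 = 2:24 AM on Aug 7.
+3 hours and 20 minutes → arrive 5:44 AM UTC on Aug 7.
Flight 2 lands earlier by 21 hours 51 minutes.

the second, by 21 hours 51 minutes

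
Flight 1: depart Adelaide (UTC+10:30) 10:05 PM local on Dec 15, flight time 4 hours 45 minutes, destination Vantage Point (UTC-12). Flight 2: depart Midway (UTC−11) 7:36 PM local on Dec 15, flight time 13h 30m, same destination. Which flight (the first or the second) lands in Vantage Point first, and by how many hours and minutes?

the first, by 27 hours 46 minutes

Flight 1 in UTC: 10:05 PM − 10:30 = 11:35 AM on Dec 15.
+4 hours 45 minutes → arrive 4:20 PM UTC on Dec 15.
Flight 2 in UTC: 7:36 PM + 11:00 = 6:36 AM on Dec 16.
+13 hours 30 minutes → arrive 8:06 PM UTC on Dec 16.
Flight 1 lands earlier by 27 hours 46 minutes.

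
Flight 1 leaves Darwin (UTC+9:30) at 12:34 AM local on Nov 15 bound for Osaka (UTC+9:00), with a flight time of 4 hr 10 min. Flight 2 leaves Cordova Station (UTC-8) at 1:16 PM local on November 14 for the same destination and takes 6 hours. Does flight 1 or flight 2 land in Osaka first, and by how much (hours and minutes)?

Flight 1 in UTC: 12:34 AM − 9:30 = 3:04 PM on Nov 14.
+4 hours and 10 minutes → arrive 7:14 PM UTC on Nov 14.
Flight 2 in UTC: 1:16 PM + 8:00 = 9:16 PM on Nov 14.
+6 hours → arrive 3:16 AM UTC on Nov 15.
Flight 1 lands earlier by 8 hours 2 minutes.

the first, by 8 hours 2 minutes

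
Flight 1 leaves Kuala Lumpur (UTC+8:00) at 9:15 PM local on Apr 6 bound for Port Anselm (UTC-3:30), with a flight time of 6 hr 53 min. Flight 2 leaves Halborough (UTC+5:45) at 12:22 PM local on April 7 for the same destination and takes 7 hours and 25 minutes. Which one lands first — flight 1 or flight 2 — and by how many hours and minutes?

Flight 1 in UTC: 9:15 PM − 8:00 = 1:15 PM on Apr 6.
+6 hours and 53 minutes → arrive 8:08 PM UTC on Apr 6.
Flight 2 in UTC: 12:22 PM − 5:45 = 6:37 AM on Apr 7.
+7 hours and 25 minutes → arrive 2:02 PM UTC on Apr 7.
Flight 1 lands earlier by 17 hours 54 minutes.

the first, by 17 hours 54 minutes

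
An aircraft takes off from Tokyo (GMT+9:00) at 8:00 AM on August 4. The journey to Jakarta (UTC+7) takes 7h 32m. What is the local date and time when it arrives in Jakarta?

Convert departure to UTC: 8:00 AM − 9:00 = 11:00 PM UTC on Aug 3.
Add 7 hours 32 minutes travel time → 6:32 AM UTC (Aug 4).
Jakarta is UTC+7:00, so local arrival = 6:32 AM + 7:00 = 1:32 PM on Aug 4.

1:32 PM on August 4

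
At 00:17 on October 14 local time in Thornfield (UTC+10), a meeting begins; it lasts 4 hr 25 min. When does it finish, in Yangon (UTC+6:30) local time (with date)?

01:12 on October 14

Convert start to UTC: 00:17 − 10:00 = 14:17 UTC on Oct 13.
Add 4 hours and 25 minutes duration → 18:42 UTC.
Yangon is UTC+6:30, so local end time = 18:42 + 6:30 = 01:12 on Oct 14.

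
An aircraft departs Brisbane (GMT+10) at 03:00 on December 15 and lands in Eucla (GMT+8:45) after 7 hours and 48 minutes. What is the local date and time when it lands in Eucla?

09:33 on December 15

Convert departure to UTC: 03:00 − 10:00 = 17:00 UTC on Dec 14.
Add 7 hours and 48 minutes travel time → 00:48 UTC (Dec 15).
Eucla is UTC+8:45, so local arrival = 00:48 + 8:45 = 09:33 on Dec 15.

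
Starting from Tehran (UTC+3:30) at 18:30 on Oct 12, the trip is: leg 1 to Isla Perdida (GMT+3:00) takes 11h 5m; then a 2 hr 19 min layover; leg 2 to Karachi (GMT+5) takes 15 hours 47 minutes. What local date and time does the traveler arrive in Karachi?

Convert departure to UTC: 18:30 − 3:30 = 15:00 UTC on Oct 12.
Add 11 hours 5 minutes leg 1 → 02:05 UTC (Oct 13).
Add 2 hours 19 minutes layover in Isla Perdida → 04:24 UTC.
Add 15 hours and 47 minutes leg 2 → 20:11 UTC.
Karachi is UTC+5:00, so local arrival = 20:11 + 5:00 = 01:11 on Oct 14.

01:11 on Oct 14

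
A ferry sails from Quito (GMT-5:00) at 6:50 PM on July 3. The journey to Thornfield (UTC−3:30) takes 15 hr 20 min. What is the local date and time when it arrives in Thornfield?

11:40 AM on July 4

Thornfield is 1:30 ahead of Quito.
After 15 hours 20 minutes it is 10:10 AM (Jul 4) in Quito.
Shift by the zone difference: 10:10 AM + 1:30 = 11:40 AM on Jul 4 in Thornfield.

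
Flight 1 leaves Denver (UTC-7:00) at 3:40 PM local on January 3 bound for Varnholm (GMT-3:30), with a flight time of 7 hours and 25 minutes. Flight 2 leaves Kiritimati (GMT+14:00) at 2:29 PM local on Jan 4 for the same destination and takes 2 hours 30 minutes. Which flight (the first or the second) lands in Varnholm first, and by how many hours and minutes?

the second, by 3 hours 6 minutes

Flight 1 in UTC: 3:40 PM + 7:00 = 10:40 PM on Jan 3.
+7 hours and 25 minutes → arrive 6:05 AM UTC on Jan 4.
Flight 2 in UTC: 2:29 PM − 14:00 = 12:29 AM on Jan 4.
+2 hours 30 minutes → arrive 2:59 AM UTC on Jan 4.
Flight 2 lands earlier by 3 hours 6 minutes.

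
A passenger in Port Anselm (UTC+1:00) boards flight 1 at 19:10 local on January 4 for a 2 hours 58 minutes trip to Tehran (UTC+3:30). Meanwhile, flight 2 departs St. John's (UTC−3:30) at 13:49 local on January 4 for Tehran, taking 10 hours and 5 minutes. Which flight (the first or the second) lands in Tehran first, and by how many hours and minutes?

the first, by 6 hours 16 minutes

Flight 1 in UTC: 19:10 − 1:00 = 18:10 on Jan 4.
+2 hours and 58 minutes → arrive 21:08 UTC on Jan 4.
Flight 2 in UTC: 13:49 + 3:30 = 17:19 on Jan 4.
+10 hours 5 minutes → arrive 03:24 UTC on Jan 5.
Flight 1 lands earlier by 6 hours 16 minutes.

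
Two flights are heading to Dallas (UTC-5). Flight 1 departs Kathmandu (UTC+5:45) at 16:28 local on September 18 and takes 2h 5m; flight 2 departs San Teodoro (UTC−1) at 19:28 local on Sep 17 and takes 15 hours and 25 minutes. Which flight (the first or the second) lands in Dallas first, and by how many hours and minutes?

Flight 1 in UTC: 16:28 − 5:45 = 10:43 on Sep 18.
+2 hours 5 minutes → arrive 12:48 UTC on Sep 18.
Flight 2 in UTC: 19:28 + 1:00 = 20:28 on Sep 17.
+15 hours and 25 minutes → arrive 11:53 UTC on Sep 18.
Flight 2 lands earlier by 55 minutes.

the second, by 55 minutes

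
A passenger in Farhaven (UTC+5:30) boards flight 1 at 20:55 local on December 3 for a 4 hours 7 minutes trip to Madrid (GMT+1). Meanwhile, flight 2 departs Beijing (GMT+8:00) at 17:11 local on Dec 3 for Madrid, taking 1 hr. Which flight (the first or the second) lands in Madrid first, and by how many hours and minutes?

the second, by 9 hours 21 minutes

Flight 1 in UTC: 20:55 − 5:30 = 15:25 on Dec 3.
+4 hours and 7 minutes → arrive 19:32 UTC on Dec 3.
Flight 2 in UTC: 17:11 − 8:00 = 09:11 on Dec 3.
+1 hour → arrive 10:11 UTC on Dec 3.
Flight 2 lands earlier by 9 hours 21 minutes.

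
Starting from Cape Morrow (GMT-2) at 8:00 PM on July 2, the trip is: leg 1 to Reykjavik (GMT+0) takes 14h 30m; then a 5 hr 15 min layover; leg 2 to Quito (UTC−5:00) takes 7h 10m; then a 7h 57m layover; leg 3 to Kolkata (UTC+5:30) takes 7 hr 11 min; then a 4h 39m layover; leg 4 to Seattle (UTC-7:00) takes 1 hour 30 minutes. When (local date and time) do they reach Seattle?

3:12 PM on July 4

Convert departure to UTC: 8:00 PM + 2:00 = 10:00 PM UTC on Jul 2.
Add 14 hours and 30 minutes leg 1 → 12:30 PM UTC (Jul 3).
Add 5 hours 15 minutes layover in Reykjavik → 5:45 PM UTC.
Add 7 hours and 10 minutes leg 2 → 12:55 AM UTC (Jul 4).
Add 7 hours and 57 minutes layover in Quito → 8:52 AM UTC.
Add 7 hours and 11 minutes leg 3 → 4:03 PM UTC.
Add 4 hours and 39 minutes layover in Kolkata → 8:42 PM UTC.
Add 1 hour and 30 minutes leg 4 → 10:12 PM UTC.
Seattle is UTC−7:00, so local arrival = 10:12 PM − 7:00 = 3:12 PM on Jul 4.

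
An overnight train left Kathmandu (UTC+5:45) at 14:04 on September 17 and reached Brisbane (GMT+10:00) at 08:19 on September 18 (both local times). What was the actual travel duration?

Departure in UTC: 14:04 − 5:45 = 08:19 on Sep 17.
Arrival in UTC: 08:19 − 10:00 = 22:19 on Sep 17.
Elapsed = 22:19 − 08:19 = 14 hours.

14 hours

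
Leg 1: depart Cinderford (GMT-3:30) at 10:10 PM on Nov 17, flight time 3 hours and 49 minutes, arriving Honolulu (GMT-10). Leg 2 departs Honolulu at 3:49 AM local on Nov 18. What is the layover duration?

8 hours 20 minutes

Convert departure to UTC: 10:10 PM + 3:30 = 1:40 AM UTC on Nov 18.
Add 3 hours 49 minutes flight time → 5:29 AM UTC.
Honolulu is UTC−10:00, so local arrival = 5:29 AM − 10:00 = 7:29 PM on Nov 17.
Layover = 3:49 AM − 7:29 PM (+1 day) = 8 hours 20 minutes.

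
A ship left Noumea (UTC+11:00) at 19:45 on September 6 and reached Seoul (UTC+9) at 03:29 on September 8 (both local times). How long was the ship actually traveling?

Departure in UTC: 19:45 − 11:00 = 08:45 on Sep 6.
Arrival in UTC: 03:29 − 9:00 = 18:29 on Sep 7.
Elapsed = 18:29 − 08:45 (+1 day) = 33 hours 44 minutes.

33 hours 44 minutes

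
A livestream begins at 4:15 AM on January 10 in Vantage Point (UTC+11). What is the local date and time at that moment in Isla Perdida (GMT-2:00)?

3:15 PM on January 9

In UTC: 4:15 AM − 11:00 = 5:15 PM on Jan 9.
Isla Perdida is UTC−2:00: 5:15 PM − 2:00 = 3:15 PM on Jan 9.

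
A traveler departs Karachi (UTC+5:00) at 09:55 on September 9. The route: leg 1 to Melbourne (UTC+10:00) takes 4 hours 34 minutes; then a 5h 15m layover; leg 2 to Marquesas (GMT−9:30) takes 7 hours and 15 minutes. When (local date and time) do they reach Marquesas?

Convert departure to UTC: 09:55 − 5:00 = 04:55 UTC on Sep 9.
Add 4 hours 34 minutes leg 1 → 09:29 UTC.
Add 5 hours and 15 minutes layover in Melbourne → 14:44 UTC.
Add 7 hours and 15 minutes leg 2 → 21:59 UTC.
Marquesas is UTC−9:30, so local arrival = 21:59 − 9:30 = 12:29 on Sep 9.

12:29 on September 9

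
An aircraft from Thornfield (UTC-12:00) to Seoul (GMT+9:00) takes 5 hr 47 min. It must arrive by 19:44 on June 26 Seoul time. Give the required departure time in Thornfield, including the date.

Target arrival in UTC: 19:44 − 9:00 = 10:44 on Jun 26.
Subtract 5 hours and 47 minutes → departure 04:57 UTC on Jun 26.
Thornfield is UTC−12:00: 04:57 − 12:00 = 16:57 on Jun 25.

16:57 on June 25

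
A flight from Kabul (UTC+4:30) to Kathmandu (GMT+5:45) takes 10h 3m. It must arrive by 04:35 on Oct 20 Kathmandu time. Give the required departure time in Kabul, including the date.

17:17 on October 19

Target arrival in UTC: 04:35 − 5:45 = 22:50 on Oct 19.
Subtract 10 hours 3 minutes → departure 12:47 UTC on Oct 19.
Kabul is UTC+4:30: 12:47 + 4:30 = 17:17 on Oct 19.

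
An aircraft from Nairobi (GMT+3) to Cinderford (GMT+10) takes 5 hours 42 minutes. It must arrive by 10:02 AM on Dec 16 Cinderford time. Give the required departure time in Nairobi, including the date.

9:20 PM on December 15

Target arrival in UTC: 10:02 AM − 10:00 = 12:02 AM on Dec 16.
Subtract 5 hours and 42 minutes → departure 6:20 PM UTC on Dec 15.
Nairobi is UTC+3:00: 6:20 PM + 3:00 = 9:20 PM on Dec 15.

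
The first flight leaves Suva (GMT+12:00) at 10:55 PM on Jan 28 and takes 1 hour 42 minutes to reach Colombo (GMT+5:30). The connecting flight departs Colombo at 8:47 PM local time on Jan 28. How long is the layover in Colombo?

Convert departure to UTC: 10:55 PM − 12:00 = 10:55 AM UTC on Jan 28.
Add 1 hour 42 minutes flight time → 12:37 PM UTC.
Colombo is UTC+5:30, so local arrival = 12:37 PM + 5:30 = 6:07 PM on Jan 28.
Layover = 8:47 PM − 6:07 PM = 2 hours 40 minutes.

2 hours 40 minutes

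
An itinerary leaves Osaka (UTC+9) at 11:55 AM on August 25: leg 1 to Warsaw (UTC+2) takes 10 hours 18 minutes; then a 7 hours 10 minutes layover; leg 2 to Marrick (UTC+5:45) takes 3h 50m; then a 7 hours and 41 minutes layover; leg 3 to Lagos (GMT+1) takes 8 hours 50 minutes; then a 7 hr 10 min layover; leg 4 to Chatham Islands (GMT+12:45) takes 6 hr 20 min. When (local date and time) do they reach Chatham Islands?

6:59 PM on August 27

Convert departure to UTC: 11:55 AM − 9:00 = 2:55 AM UTC on Aug 25.
Add 10 hours 18 minutes leg 1 → 1:13 PM UTC.
Add 7 hours and 10 minutes layover in Warsaw → 8:23 PM UTC.
Add 3 hours and 50 minutes leg 2 → 12:13 AM UTC (Aug 26).
Add 7 hours 41 minutes layover in Marrick → 7:54 AM UTC.
Add 8 hours and 50 minutes leg 3 → 4:44 PM UTC.
Add 7 hours 10 minutes layover in Lagos → 11:54 PM UTC.
Add 6 hours and 20 minutes leg 4 → 6:14 AM UTC (Aug 27).
Chatham Islands is UTC+12:45, so local arrival = 6:14 AM + 12:45 = 6:59 PM on Aug 27.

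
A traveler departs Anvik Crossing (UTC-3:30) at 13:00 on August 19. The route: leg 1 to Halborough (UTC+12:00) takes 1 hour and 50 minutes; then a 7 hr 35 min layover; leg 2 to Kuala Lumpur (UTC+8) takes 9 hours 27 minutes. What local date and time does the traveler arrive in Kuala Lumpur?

Convert departure to UTC: 13:00 + 3:30 = 16:30 UTC on Aug 19.
Add 1 hour 50 minutes leg 1 → 18:20 UTC.
Add 7 hours 35 minutes layover in Halborough → 01:55 UTC (Aug 20).
Add 9 hours 27 minutes leg 2 → 11:22 UTC.
Kuala Lumpur is UTC+8:00, so local arrival = 11:22 + 8:00 = 19:22 on Aug 20.

19:22 on Aug 20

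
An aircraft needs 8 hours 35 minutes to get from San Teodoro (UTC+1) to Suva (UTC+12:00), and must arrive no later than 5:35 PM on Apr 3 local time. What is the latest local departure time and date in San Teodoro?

10:00 PM on April 2

Target arrival in UTC: 5:35 PM − 12:00 = 5:35 AM on Apr 3.
Subtract 8 hours 35 minutes → departure 9:00 PM UTC on Apr 2.
San Teodoro is UTC+1:00: 9:00 PM + 1:00 = 10:00 PM on Apr 2.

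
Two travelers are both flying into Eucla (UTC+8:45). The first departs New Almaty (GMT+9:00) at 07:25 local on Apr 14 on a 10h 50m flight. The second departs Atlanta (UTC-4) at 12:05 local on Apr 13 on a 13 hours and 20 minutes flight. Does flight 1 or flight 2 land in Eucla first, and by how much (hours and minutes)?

the second, by 3 hours 50 minutes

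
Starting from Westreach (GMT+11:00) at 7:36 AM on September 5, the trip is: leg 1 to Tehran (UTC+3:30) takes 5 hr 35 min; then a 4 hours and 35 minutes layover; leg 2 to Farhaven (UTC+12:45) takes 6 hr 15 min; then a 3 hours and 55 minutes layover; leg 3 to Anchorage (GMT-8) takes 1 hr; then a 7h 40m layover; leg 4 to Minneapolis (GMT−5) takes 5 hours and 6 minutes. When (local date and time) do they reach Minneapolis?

Convert departure to UTC: 7:36 AM − 11:00 = 8:36 PM UTC on Sep 4.
Add 5 hours 35 minutes leg 1 → 2:11 AM UTC (Sep 5).
Add 4 hours 35 minutes layover in Tehran → 6:46 AM UTC.
Add 6 hours 15 minutes leg 2 → 1:01 PM UTC.
Add 3 hours and 55 minutes layover in Farhaven → 4:56 PM UTC.
Add 1 hour leg 3 → 5:56 PM UTC.
Add 7 hours 40 minutes layover in Anchorage → 1:36 AM UTC (Sep 6).
Add 5 hours 6 minutes leg 4 → 6:42 AM UTC.
Minneapolis is UTC−5:00, so local arrival = 6:42 AM − 5:00 = 1:42 AM on Sep 6.

1:42 AM on September 6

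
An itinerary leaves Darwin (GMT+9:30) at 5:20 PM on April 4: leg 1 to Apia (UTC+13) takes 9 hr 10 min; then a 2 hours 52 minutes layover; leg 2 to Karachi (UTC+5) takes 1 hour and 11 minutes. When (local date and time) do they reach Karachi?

2:03 AM on Apr 5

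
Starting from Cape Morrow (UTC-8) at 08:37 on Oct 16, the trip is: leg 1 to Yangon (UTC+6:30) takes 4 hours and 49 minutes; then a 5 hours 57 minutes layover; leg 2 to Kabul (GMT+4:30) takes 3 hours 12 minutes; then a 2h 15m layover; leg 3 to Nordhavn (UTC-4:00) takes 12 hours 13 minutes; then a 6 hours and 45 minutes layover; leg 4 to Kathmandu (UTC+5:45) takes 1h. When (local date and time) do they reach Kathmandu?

Convert departure to UTC: 08:37 + 8:00 = 16:37 UTC on Oct 16.
Add 4 hours and 49 minutes leg 1 → 21:26 UTC.
Add 5 hours 57 minutes layover in Yangon → 03:23 UTC (Oct 17).
Add 3 hours and 12 minutes leg 2 → 06:35 UTC.
Add 2 hours 15 minutes layover in Kabul → 08:50 UTC.
Add 12 hours and 13 minutes leg 3 → 21:03 UTC.
Add 6 hours and 45 minutes layover in Nordhavn → 03:48 UTC (Oct 18).
Add 1 hour leg 4 → 04:48 UTC.
Kathmandu is UTC+5:45, so local arrival = 04:48 + 5:45 = 10:33 on Oct 18.

10:33 on October 18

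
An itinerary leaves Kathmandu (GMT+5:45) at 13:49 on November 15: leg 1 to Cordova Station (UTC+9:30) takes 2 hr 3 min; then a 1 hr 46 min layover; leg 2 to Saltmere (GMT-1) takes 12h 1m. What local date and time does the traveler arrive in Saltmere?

22:54 on Nov 15

Convert departure to UTC: 13:49 − 5:45 = 08:04 UTC on Nov 15.
Add 2 hours and 3 minutes leg 1 → 10:07 UTC.
Add 1 hour and 46 minutes layover in Cordova Station → 11:53 UTC.
Add 12 hours and 1 minute leg 2 → 23:54 UTC.
Saltmere is UTC−1:00, so local arrival = 23:54 − 1:00 = 22:54 on Nov 15.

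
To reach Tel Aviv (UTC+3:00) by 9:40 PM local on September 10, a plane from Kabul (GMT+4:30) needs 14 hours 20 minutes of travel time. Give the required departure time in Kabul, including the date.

8:50 AM on September 10

Target arrival in UTC: 9:40 PM − 3:00 = 6:40 PM on Sep 10.
Subtract 14 hours and 20 minutes → departure 4:20 AM UTC on Sep 10.
Kabul is UTC+4:30: 4:20 AM + 4:30 = 8:50 AM on Sep 10.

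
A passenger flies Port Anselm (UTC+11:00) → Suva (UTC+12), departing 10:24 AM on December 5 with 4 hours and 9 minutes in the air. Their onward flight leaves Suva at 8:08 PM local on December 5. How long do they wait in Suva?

4 hours 35 minutes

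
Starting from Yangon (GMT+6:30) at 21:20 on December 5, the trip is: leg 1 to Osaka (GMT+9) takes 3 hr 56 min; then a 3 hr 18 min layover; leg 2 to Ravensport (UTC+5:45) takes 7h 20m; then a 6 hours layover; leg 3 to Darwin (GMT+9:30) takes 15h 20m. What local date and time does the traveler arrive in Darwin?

12:14 on December 7

Convert departure to UTC: 21:20 − 6:30 = 14:50 UTC on Dec 5.
Add 3 hours 56 minutes leg 1 → 18:46 UTC.
Add 3 hours and 18 minutes layover in Osaka → 22:04 UTC.
Add 7 hours 20 minutes leg 2 → 05:24 UTC (Dec 6).
Add 6 hours layover in Ravensport → 11:24 UTC.
Add 15 hours 20 minutes leg 3 → 02:44 UTC (Dec 7).
Darwin is UTC+9:30, so local arrival = 02:44 + 9:30 = 12:14 on Dec 7.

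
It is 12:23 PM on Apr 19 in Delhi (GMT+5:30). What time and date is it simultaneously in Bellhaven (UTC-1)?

Bellhaven is 6:30 behind Delhi.
Shift by the zone difference: 12:23 PM − 6:30 = 5:53 AM on Apr 19 in Bellhaven.

5:53 AM on April 19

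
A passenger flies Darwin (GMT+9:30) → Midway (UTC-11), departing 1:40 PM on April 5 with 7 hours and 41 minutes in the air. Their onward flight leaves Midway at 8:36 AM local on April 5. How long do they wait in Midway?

Convert departure to UTC: 1:40 PM − 9:30 = 4:10 AM UTC on Apr 5.
Add 7 hours and 41 minutes flight time → 11:51 AM UTC.
Midway is UTC−11:00, so local arrival = 11:51 AM − 11:00 = 12:51 AM on Apr 5.
Layover = 8:36 AM − 12:51 AM = 7 hours 45 minutes.

7 hours 45 minutes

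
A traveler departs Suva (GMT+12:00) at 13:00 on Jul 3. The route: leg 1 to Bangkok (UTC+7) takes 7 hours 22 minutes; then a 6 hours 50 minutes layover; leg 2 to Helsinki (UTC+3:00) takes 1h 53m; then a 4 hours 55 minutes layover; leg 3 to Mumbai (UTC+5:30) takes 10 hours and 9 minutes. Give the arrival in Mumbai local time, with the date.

13:39 on Jul 4

Convert departure to UTC: 13:00 − 12:00 = 01:00 UTC on Jul 3.
Add 7 hours and 22 minutes leg 1 → 08:22 UTC.
Add 6 hours 50 minutes layover in Bangkok → 15:12 UTC.
Add 1 hour 53 minutes leg 2 → 17:05 UTC.
Add 4 hours and 55 minutes layover in Helsinki → 22:00 UTC.
Add 10 hours and 9 minutes leg 3 → 08:09 UTC (Jul 4).
Mumbai is UTC+5:30, so local arrival = 08:09 + 5:30 = 13:39 on Jul 4.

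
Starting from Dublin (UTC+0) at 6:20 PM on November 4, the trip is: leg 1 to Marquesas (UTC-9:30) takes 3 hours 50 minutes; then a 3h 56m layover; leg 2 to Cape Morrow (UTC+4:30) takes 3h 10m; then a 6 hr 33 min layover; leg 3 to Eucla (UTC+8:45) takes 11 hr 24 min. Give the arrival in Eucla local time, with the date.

7:58 AM on November 6

Dublin is at UTC+0, so departure is already 6:20 PM UTC on Nov 4.
Add 3 hours 50 minutes leg 1 → 10:10 PM UTC.
Add 3 hours and 56 minutes layover in Marquesas → 2:06 AM UTC (Nov 5).
Add 3 hours 10 minutes leg 2 → 5:16 AM UTC.
Add 6 hours 33 minutes layover in Cape Morrow → 11:49 AM UTC.
Add 11 hours 24 minutes leg 3 → 11:13 PM UTC.
Eucla is UTC+8:45, so local arrival = 11:13 PM + 8:45 = 7:58 AM on Nov 6.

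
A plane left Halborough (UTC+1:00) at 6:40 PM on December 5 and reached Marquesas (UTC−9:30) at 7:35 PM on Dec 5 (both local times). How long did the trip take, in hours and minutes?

11 hours 25 minutes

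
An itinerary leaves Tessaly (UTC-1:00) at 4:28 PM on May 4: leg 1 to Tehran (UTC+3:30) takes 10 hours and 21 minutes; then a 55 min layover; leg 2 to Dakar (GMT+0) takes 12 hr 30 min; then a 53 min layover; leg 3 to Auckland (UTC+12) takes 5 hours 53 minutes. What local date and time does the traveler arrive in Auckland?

12:00 PM on May 6

Convert departure to UTC: 4:28 PM + 1:00 = 5:28 PM UTC on May 4.
Add 10 hours 21 minutes leg 1 → 3:49 AM UTC (May 5).
Add 55 minutes layover in Tehran → 4:44 AM UTC.
Add 12 hours and 30 minutes leg 2 → 5:14 PM UTC.
Add 53 minutes layover in Dakar → 6:07 PM UTC.
Add 5 hours 53 minutes leg 3 → 12:00 AM UTC (May 6).
Auckland is UTC+12:00, so local arrival = 12:00 AM + 12:00 = 12:00 PM on May 6.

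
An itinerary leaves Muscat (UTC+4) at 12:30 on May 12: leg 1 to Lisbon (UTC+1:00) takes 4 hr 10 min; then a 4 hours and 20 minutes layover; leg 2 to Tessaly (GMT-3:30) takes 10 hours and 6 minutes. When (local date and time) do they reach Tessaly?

Convert departure to UTC: 12:30 − 4:00 = 08:30 UTC on May 12.
Add 4 hours and 10 minutes leg 1 → 12:40 UTC.
Add 4 hours and 20 minutes layover in Lisbon → 17:00 UTC.
Add 10 hours and 6 minutes leg 2 → 03:06 UTC (May 13).
Tessaly is UTC−3:30, so local arrival = 03:06 − 3:30 = 23:36 on May 12.

23:36 on May 12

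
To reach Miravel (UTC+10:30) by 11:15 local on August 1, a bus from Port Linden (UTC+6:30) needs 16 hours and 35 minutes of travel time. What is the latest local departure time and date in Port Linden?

Target arrival in UTC: 11:15 − 10:30 = 00:45 on Aug 1.
Subtract 16 hours 35 minutes → departure 08:10 UTC on Jul 31.
Port Linden is UTC+6:30: 08:10 + 6:30 = 14:40 on Jul 31.

14:40 on July 31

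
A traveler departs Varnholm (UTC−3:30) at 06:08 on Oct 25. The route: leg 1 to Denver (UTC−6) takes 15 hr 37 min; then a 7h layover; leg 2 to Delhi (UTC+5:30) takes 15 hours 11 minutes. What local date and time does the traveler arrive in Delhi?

Convert departure to UTC: 06:08 + 3:30 = 09:38 UTC on Oct 25.
Add 15 hours and 37 minutes leg 1 → 01:15 UTC (Oct 26).
Add 7 hours layover in Denver → 08:15 UTC.
Add 15 hours 11 minutes leg 2 → 23:26 UTC.
Delhi is UTC+5:30, so local arrival = 23:26 + 5:30 = 04:56 on Oct 27.

04:56 on October 27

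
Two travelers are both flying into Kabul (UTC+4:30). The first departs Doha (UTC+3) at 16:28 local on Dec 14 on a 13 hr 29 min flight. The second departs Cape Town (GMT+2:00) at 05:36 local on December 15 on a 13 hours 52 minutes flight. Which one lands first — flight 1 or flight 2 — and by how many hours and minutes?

Flight 1 in UTC: 16:28 − 3:00 = 13:28 on Dec 14.
+13 hours 29 minutes → arrive 02:57 UTC on Dec 15.
Flight 2 in UTC: 05:36 − 2:00 = 03:36 on Dec 15.
+13 hours 52 minutes → arrive 17:28 UTC on Dec 15.
Flight 1 lands earlier by 14 hours 31 minutes.

the first, by 14 hours 31 minutes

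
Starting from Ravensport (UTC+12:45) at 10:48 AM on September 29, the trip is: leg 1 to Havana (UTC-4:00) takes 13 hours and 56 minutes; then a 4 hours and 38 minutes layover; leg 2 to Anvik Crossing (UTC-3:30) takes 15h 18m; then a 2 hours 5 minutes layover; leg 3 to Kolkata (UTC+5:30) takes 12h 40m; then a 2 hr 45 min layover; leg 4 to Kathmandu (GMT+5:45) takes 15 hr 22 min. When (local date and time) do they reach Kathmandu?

10:32 PM on October 1

Convert departure to UTC: 10:48 AM − 12:45 = 10:03 PM UTC on Sep 28.
Add 13 hours 56 minutes leg 1 → 11:59 AM UTC (Sep 29).
Add 4 hours and 38 minutes layover in Havana → 4:37 PM UTC.
Add 15 hours and 18 minutes leg 2 → 7:55 AM UTC (Sep 30).
Add 2 hours 5 minutes layover in Anvik Crossing → 10:00 AM UTC.
Add 12 hours 40 minutes leg 3 → 10:40 PM UTC.
Add 2 hours 45 minutes layover in Kolkata → 1:25 AM UTC (Oct 1).
Add 15 hours and 22 minutes leg 4 → 4:47 PM UTC.
Kathmandu is UTC+5:45, so local arrival = 4:47 PM + 5:45 = 10:32 PM on Oct 1.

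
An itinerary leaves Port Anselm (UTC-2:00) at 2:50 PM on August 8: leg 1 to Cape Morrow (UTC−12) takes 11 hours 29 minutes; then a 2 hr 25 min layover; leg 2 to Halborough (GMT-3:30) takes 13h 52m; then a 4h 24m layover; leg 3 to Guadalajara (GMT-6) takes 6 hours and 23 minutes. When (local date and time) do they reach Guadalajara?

Convert departure to UTC: 2:50 PM + 2:00 = 4:50 PM UTC on Aug 8.
Add 11 hours and 29 minutes leg 1 → 4:19 AM UTC (Aug 9).
Add 2 hours 25 minutes layover in Cape Morrow → 6:44 AM UTC.
Add 13 hours 52 minutes leg 2 → 8:36 PM UTC.
Add 4 hours and 24 minutes layover in Halborough → 1:00 AM UTC (Aug 10).
Add 6 hours 23 minutes leg 3 → 7:23 AM UTC.
Guadalajara is UTC−6:00, so local arrival = 7:23 AM − 6:00 = 1:23 AM on Aug 10.

1:23 AM on Aug 10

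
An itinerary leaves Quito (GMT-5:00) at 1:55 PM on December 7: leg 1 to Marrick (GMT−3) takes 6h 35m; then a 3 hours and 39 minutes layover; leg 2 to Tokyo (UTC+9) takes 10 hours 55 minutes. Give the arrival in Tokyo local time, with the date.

Convert departure to UTC: 1:55 PM + 5:00 = 6:55 PM UTC on Dec 7.
Add 6 hours and 35 minutes leg 1 → 1:30 AM UTC (Dec 8).
Add 3 hours 39 minutes layover in Marrick → 5:09 AM UTC.
Add 10 hours 55 minutes leg 2 → 4:04 PM UTC.
Tokyo is UTC+9:00, so local arrival = 4:04 PM + 9:00 = 1:04 AM on Dec 9.

1:04 AM on Dec 9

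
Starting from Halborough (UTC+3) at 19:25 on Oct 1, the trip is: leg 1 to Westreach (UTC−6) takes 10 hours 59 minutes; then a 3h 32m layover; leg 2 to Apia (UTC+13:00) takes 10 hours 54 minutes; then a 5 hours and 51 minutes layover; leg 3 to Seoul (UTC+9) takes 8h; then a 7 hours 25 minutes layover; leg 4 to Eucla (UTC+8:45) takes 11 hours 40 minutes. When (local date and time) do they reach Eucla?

11:31 on Oct 4

Convert departure to UTC: 19:25 − 3:00 = 16:25 UTC on Oct 1.
Add 10 hours and 59 minutes leg 1 → 03:24 UTC (Oct 2).
Add 3 hours 32 minutes layover in Westreach → 06:56 UTC.
Add 10 hours and 54 minutes leg 2 → 17:50 UTC.
Add 5 hours and 51 minutes layover in Apia → 23:41 UTC.
Add 8 hours leg 3 → 07:41 UTC (Oct 3).
Add 7 hours and 25 minutes layover in Seoul → 15:06 UTC.
Add 11 hours and 40 minutes leg 4 → 02:46 UTC (Oct 4).
Eucla is UTC+8:45, so local arrival = 02:46 + 8:45 = 11:31 on Oct 4.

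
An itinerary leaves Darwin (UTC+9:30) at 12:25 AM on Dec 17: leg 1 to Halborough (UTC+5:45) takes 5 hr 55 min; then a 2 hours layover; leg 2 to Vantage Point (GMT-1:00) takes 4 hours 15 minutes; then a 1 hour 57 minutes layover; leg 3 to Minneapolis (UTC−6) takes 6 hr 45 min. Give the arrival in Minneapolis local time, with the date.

Convert departure to UTC: 12:25 AM − 9:30 = 2:55 PM UTC on Dec 16.
Add 5 hours and 55 minutes leg 1 → 8:50 PM UTC.
Add 2 hours layover in Halborough → 10:50 PM UTC.
Add 4 hours and 15 minutes leg 2 → 3:05 AM UTC (Dec 17).
Add 1 hour and 57 minutes layover in Vantage Point → 5:02 AM UTC.
Add 6 hours 45 minutes leg 3 → 11:47 AM UTC.
Minneapolis is UTC−6:00, so local arrival = 11:47 AM − 6:00 = 5:47 AM on Dec 17.

5:47 AM on December 17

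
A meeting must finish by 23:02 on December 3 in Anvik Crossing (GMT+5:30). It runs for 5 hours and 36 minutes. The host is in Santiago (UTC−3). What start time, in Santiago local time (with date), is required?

08:56 on December 3

Target end time in UTC: 23:02 − 5:30 = 17:32 on Dec 3.
Subtract 5 hours 36 minutes → start 11:56 UTC on Dec 3.
Santiago is UTC−3:00: 11:56 − 3:00 = 08:56 on Dec 3.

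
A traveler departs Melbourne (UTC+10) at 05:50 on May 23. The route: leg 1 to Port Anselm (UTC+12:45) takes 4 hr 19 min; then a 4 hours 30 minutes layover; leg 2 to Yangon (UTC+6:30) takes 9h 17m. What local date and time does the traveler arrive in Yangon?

Convert departure to UTC: 05:50 − 10:00 = 19:50 UTC on May 22.
Add 4 hours 19 minutes leg 1 → 00:09 UTC (May 23).
Add 4 hours and 30 minutes layover in Port Anselm → 04:39 UTC.
Add 9 hours and 17 minutes leg 2 → 13:56 UTC.
Yangon is UTC+6:30, so local arrival = 13:56 + 6:30 = 20:26 on May 23.

20:26 on May 23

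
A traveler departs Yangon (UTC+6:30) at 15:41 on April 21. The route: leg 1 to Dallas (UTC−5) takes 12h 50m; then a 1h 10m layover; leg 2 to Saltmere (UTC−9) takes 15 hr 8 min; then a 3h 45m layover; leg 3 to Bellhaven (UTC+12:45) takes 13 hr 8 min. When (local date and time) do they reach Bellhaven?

19:57 on April 23

Convert departure to UTC: 15:41 − 6:30 = 09:11 UTC on Apr 21.
Add 12 hours 50 minutes leg 1 → 22:01 UTC.
Add 1 hour 10 minutes layover in Dallas → 23:11 UTC.
Add 15 hours and 8 minutes leg 2 → 14:19 UTC (Apr 22).
Add 3 hours and 45 minutes layover in Saltmere → 18:04 UTC.
Add 13 hours 8 minutes leg 3 → 07:12 UTC (Apr 23).
Bellhaven is UTC+12:45, so local arrival = 07:12 + 12:45 = 19:57 on Apr 23.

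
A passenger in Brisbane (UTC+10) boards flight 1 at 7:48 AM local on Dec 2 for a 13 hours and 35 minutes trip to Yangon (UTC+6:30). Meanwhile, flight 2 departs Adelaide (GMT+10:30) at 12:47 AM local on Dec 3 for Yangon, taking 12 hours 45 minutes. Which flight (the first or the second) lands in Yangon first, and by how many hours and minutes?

Flight 1 in UTC: 7:48 AM − 10:00 = 9:48 PM on Dec 1.
+13 hours and 35 minutes → arrive 11:23 AM UTC on Dec 2.
Flight 2 in UTC: 12:47 AM − 10:30 = 2:17 PM on Dec 2.
+12 hours and 45 minutes → arrive 3:02 AM UTC on Dec 3.
Flight 1 lands earlier by 15 hours 39 minutes.

the first, by 15 hours 39 minutes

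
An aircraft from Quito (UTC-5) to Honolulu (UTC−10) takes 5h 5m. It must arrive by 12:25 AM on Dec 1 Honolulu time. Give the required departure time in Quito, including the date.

12:20 AM on December 1

Target arrival in UTC: 12:25 AM + 10:00 = 10:25 AM on Dec 1.
Subtract 5 hours and 5 minutes → departure 5:20 AM UTC on Dec 1.
Quito is UTC−5:00: 5:20 AM − 5:00 = 12:20 AM on Dec 1.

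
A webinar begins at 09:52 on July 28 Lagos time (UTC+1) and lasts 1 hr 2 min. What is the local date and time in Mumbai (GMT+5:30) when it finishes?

15:24 on July 28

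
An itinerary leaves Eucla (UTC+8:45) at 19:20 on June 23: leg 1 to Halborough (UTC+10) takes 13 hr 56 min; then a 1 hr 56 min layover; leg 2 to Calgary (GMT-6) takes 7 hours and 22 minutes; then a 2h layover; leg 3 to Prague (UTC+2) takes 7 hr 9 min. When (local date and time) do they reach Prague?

20:58 on Jun 24

Convert departure to UTC: 19:20 − 8:45 = 10:35 UTC on Jun 23.
Add 13 hours 56 minutes leg 1 → 00:31 UTC (Jun 24).
Add 1 hour and 56 minutes layover in Halborough → 02:27 UTC.
Add 7 hours 22 minutes leg 2 → 09:49 UTC.
Add 2 hours layover in Calgary → 11:49 UTC.
Add 7 hours and 9 minutes leg 3 → 18:58 UTC.
Prague is UTC+2:00, so local arrival = 18:58 + 2:00 = 20:58 on Jun 24.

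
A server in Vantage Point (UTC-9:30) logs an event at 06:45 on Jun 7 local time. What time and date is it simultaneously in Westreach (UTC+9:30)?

01:45 on June 8

In UTC: 06:45 + 9:30 = 16:15 on Jun 7.
Westreach is UTC+9:30: 16:15 + 9:30 = 01:45 on Jun 8.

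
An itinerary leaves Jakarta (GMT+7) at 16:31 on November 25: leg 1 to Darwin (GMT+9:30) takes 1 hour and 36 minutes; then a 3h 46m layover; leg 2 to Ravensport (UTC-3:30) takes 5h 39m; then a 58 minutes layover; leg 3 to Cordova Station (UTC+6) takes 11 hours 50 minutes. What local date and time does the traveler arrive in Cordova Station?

15:20 on November 26

Convert departure to UTC: 16:31 − 7:00 = 09:31 UTC on Nov 25.
Add 1 hour 36 minutes leg 1 → 11:07 UTC.
Add 3 hours 46 minutes layover in Darwin → 14:53 UTC.
Add 5 hours and 39 minutes leg 2 → 20:32 UTC.
Add 58 minutes layover in Ravensport → 21:30 UTC.
Add 11 hours and 50 minutes leg 3 → 09:20 UTC (Nov 26).
Cordova Station is UTC+6:00, so local arrival = 09:20 + 6:00 = 15:20 on Nov 26.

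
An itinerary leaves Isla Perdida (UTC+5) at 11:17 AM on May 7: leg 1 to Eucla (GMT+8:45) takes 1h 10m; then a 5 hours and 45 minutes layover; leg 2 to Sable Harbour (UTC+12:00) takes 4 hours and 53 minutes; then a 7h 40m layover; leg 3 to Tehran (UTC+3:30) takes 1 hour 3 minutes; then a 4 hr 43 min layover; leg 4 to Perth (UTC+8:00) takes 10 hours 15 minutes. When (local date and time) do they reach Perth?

1:46 AM on May 9

Convert departure to UTC: 11:17 AM − 5:00 = 6:17 AM UTC on May 7.
Add 1 hour 10 minutes leg 1 → 7:27 AM UTC.
Add 5 hours 45 minutes layover in Eucla → 1:12 PM UTC.
Add 4 hours and 53 minutes leg 2 → 6:05 PM UTC.
Add 7 hours and 40 minutes layover in Sable Harbour → 1:45 AM UTC (May 8).
Add 1 hour 3 minutes leg 3 → 2:48 AM UTC.
Add 4 hours and 43 minutes layover in Tehran → 7:31 AM UTC.
Add 10 hours 15 minutes leg 4 → 5:46 PM UTC.
Perth is UTC+8:00, so local arrival = 5:46 PM + 8:00 = 1:46 AM on May 9.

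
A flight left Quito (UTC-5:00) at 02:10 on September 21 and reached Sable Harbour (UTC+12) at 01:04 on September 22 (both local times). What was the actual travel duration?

5 hours 54 minutes

Departure in UTC: 02:10 + 5:00 = 07:10 on Sep 21.
Arrival in UTC: 01:04 − 12:00 = 13:04 on Sep 21.
Elapsed = 13:04 − 07:10 = 5 hours 54 minutes.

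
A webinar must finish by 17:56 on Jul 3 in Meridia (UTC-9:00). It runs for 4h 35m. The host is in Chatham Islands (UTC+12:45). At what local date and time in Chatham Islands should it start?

11:06 on July 4

Target end time in UTC: 17:56 + 9:00 = 02:56 on Jul 4.
Subtract 4 hours 35 minutes → start 22:21 UTC on Jul 3.
Chatham Islands is UTC+12:45: 22:21 + 12:45 = 11:06 on Jul 4.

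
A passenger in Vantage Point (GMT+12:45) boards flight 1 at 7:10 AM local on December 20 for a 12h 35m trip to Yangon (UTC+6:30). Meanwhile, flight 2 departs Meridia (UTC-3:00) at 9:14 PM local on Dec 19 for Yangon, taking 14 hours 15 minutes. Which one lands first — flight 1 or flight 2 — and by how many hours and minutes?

Flight 1 in UTC: 7:10 AM − 12:45 = 6:25 PM on Dec 19.
+12 hours 35 minutes → arrive 7:00 AM UTC on Dec 20.
Flight 2 in UTC: 9:14 PM + 3:00 = 12:14 AM on Dec 20.
+14 hours 15 minutes → arrive 2:29 PM UTC on Dec 20.
Flight 1 lands earlier by 7 hours 29 minutes.

the first, by 7 hours 29 minutes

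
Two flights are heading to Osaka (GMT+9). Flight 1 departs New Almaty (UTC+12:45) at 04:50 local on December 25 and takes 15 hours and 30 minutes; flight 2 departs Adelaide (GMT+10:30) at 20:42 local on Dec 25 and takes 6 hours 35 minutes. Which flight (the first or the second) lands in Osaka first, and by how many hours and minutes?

Flight 1 in UTC: 04:50 − 12:45 = 16:05 on Dec 24.
+15 hours and 30 minutes → arrive 07:35 UTC on Dec 25.
Flight 2 in UTC: 20:42 − 10:30 = 10:12 on Dec 25.
+6 hours 35 minutes → arrive 16:47 UTC on Dec 25.
Flight 1 lands earlier by 9 hours 12 minutes.

the first, by 9 hours 12 minutes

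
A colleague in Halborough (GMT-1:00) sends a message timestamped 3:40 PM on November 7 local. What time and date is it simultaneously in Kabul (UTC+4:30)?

Kabul is 5:30 ahead of Halborough.
Shift by the zone difference: 3:40 PM + 5:30 = 9:10 PM on Nov 7 in Kabul.

9:10 PM on November 7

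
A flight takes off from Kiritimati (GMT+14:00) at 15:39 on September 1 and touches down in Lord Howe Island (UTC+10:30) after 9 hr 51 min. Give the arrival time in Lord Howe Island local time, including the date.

22:00 on Sep 1

Convert departure to UTC: 15:39 − 14:00 = 01:39 UTC on Sep 1.
Add 9 hours 51 minutes travel time → 11:30 UTC.
Lord Howe Island is UTC+10:30, so local arrival = 11:30 + 10:30 = 22:00 on Sep 1.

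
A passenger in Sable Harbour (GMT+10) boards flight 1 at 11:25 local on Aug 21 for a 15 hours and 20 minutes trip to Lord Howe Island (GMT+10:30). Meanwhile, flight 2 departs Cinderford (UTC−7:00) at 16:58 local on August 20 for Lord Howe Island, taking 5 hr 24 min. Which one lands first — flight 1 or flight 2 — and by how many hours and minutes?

the second, by 11 hours 23 minutes

Flight 1 in UTC: 11:25 − 10:00 = 01:25 on Aug 21.
+15 hours 20 minutes → arrive 16:45 UTC on Aug 21.
Flight 2 in UTC: 16:58 + 7:00 = 23:58 on Aug 20.
+5 hours and 24 minutes → arrive 05:22 UTC on Aug 21.
Flight 2 lands earlier by 11 hours 23 minutes.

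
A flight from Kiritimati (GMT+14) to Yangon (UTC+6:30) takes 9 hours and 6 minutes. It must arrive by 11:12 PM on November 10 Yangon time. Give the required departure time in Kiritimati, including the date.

Target arrival in UTC: 11:12 PM − 6:30 = 4:42 PM on Nov 10.
Subtract 9 hours and 6 minutes → departure 7:36 AM UTC on Nov 10.
Kiritimati is UTC+14:00: 7:36 AM + 14:00 = 9:36 PM on Nov 10.

9:36 PM on November 10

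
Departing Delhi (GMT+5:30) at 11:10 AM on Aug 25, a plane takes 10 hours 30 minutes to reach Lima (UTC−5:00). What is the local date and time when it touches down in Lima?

11:10 AM on Aug 25

Lima is 10:30 behind Delhi.
After 10 hours 30 minutes it is 9:40 PM in Delhi.
Shift by the zone difference: 9:40 PM − 10:30 = 11:10 AM on Aug 25 in Lima.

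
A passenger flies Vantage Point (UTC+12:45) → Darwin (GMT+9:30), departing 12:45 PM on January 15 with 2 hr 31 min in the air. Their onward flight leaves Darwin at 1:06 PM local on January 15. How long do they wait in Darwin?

Convert departure to UTC: 12:45 PM − 12:45 = 12:00 AM UTC on Jan 15.
Add 2 hours and 31 minutes flight time → 2:31 AM UTC.
Darwin is UTC+9:30, so local arrival = 2:31 AM + 9:30 = 12:01 PM on Jan 15.
Layover = 1:06 PM − 12:01 PM = 1 hour 5 minutes.

1 hour 5 minutes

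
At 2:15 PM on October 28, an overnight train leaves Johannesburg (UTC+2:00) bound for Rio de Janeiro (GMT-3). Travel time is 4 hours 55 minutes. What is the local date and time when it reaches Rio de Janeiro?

2:10 PM on October 28

Rio de Janeiro is 5:00 behind Johannesburg.
After 4 hours 55 minutes it is 7:10 PM in Johannesburg.
Shift by the zone difference: 7:10 PM − 5:00 = 2:10 PM on Oct 28 in Rio de Janeiro.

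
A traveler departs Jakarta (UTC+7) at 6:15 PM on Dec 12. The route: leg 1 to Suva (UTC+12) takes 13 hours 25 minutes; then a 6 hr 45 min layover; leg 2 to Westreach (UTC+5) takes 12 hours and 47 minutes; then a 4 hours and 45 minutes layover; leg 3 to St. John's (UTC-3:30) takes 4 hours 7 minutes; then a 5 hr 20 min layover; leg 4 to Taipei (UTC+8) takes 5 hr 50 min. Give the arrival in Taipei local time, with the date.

Convert departure to UTC: 6:15 PM − 7:00 = 11:15 AM UTC on Dec 12.
Add 13 hours 25 minutes leg 1 → 12:40 AM UTC (Dec 13).
Add 6 hours 45 minutes layover in Suva → 7:25 AM UTC.
Add 12 hours 47 minutes leg 2 → 8:12 PM UTC.
Add 4 hours 45 minutes layover in Westreach → 12:57 AM UTC (Dec 14).
Add 4 hours and 7 minutes leg 3 → 5:04 AM UTC.
Add 5 hours and 20 minutes layover in St. John's → 10:24 AM UTC.
Add 5 hours 50 minutes leg 4 → 4:14 PM UTC.
Taipei is UTC+8:00, so local arrival = 4:14 PM + 8:00 = 12:14 AM on Dec 15.

12:14 AM on December 15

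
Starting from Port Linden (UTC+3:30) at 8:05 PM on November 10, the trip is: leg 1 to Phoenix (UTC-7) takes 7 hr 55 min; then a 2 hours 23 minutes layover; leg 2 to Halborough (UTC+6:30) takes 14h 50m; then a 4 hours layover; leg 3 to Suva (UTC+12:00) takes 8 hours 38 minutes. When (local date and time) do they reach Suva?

Convert departure to UTC: 8:05 PM − 3:30 = 4:35 PM UTC on Nov 10.
Add 7 hours 55 minutes leg 1 → 12:30 AM UTC (Nov 11).
Add 2 hours 23 minutes layover in Phoenix → 2:53 AM UTC.
Add 14 hours 50 minutes leg 2 → 5:43 PM UTC.
Add 4 hours layover in Halborough → 9:43 PM UTC.
Add 8 hours 38 minutes leg 3 → 6:21 AM UTC (Nov 12).
Suva is UTC+12:00, so local arrival = 6:21 AM + 12:00 = 6:21 PM on Nov 12.

6:21 PM on November 12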